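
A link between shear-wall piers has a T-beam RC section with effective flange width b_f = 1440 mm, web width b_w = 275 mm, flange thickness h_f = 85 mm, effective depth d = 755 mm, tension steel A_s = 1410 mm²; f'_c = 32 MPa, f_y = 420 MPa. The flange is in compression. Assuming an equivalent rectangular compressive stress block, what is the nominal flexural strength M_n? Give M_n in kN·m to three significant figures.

Tension: T = A_s f_y = 1410 × 420 = 592200 N.
Try a within the flange: a = T/(0.85 f'_c b_f) = 592200/(0.85 × 32 × 1440) = 15.12 mm.
Since a = 15.12 ≤ h_f = 85 mm, the stress block lies entirely in the flange; analyse as a rectangular beam of width b_f.
M_n = T(d − a/2) = 592200 × (755 − 7.56) = 442.63 × 10⁶ N·mm.
M_n = 442.63 kN·m.

M_n ≈ 443 kN·m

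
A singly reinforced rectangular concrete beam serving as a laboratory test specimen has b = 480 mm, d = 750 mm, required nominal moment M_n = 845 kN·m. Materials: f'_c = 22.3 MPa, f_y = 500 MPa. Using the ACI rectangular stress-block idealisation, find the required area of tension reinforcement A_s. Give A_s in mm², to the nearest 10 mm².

With M_n = 0.85 f'_c a b (d − a/2), solve the quadratic for a:
a = d − √(d² − 2M_n/(0.85 f'_c b)) = 750 − √(750² − 2 × 845×10⁶/(0.85 × 22.3 × 480)) = 136.20 mm.
A_s = 0.85 f'_c a b / f_y = 0.85 × 22.3 × 136.20 × 480 / 500 = 2478.4 mm².

A_s ≈ 2480 mm²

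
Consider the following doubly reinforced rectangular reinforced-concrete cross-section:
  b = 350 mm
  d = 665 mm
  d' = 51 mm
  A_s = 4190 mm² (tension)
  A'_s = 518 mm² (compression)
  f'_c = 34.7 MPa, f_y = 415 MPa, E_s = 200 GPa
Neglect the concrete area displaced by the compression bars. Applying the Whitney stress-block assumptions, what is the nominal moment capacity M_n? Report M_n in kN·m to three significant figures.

M_n ≈ 1030 kN·m

Assume both tension and compression steel yield.
Net tension couple steel: A_s − A'_s = 3672 mm².
a = (A_s − A'_s) f_y / (0.85 f'_c b) = 1523880/(0.85 × 34.7 × 350) = 147.62 mm.
c = a/β₁ = 147.62/0.802 = 184.06 mm; ε'_s = 0.003(c − d')/c = 0.0022 ≥ f_y/E_s = 0.0021, so compression steel does yield.
M_n = (A_s − A'_s) f_y (d − a/2) + A'_s f_y (d − d') = [1523880 × (665 − 73.81) + 214970 × (665 − 51)] × 10⁻⁶ = 900.90 + 131.99 = 1032.89 kN·m.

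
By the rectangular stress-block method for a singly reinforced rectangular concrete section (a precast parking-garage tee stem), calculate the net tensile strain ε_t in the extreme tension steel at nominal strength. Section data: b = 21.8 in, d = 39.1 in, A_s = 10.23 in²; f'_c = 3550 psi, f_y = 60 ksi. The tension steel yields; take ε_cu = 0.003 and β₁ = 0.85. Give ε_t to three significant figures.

ε_t ≈ 0.00769

a = A_s f_y/(0.85 f'_c b) = 9.331 in.
β₁ = 0.85, so c = a/β₁ = 9.331/0.85 = 10.978 in.
From the linear strain diagram with ε_cu = 0.003: ε_t = 0.003 (d − c)/c = 0.003 × (39.1 − 10.978)/10.978 = 0.00769.
Since ε_t ≥ 0.005, the section is tension-controlled.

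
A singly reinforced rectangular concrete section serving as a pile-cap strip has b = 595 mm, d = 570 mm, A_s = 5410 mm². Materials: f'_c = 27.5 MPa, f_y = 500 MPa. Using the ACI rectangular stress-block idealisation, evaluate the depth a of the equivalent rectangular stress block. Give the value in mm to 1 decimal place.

T = A_s f_y = 5410 × 500 = 2705000 N = 2705 kN.
Setting C = 0.85 f'_c a b equal to T: a = 2705000/(0.85 × 27.5 × 595) = 194.5 mm.

a ≈ 194.5 mm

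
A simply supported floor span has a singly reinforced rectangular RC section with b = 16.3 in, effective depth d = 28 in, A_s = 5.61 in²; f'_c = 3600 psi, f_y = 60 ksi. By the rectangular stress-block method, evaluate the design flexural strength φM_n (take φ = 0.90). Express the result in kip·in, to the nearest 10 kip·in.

T = A_s f_y = 5.61 × 60 = 336.6 kips.
a = T/(0.85 f'_c b) = 336.6/(0.85 × 3.6 × 16.3) = 6.748 in.
M_n = T(d − a/2) = 336.6 × (28 − 3.374) = 8289.1 kip·in.
φM_n = 0.90 × 8289.1 = 7460.2 kip·in.

φM_n ≈ 7460 kip·in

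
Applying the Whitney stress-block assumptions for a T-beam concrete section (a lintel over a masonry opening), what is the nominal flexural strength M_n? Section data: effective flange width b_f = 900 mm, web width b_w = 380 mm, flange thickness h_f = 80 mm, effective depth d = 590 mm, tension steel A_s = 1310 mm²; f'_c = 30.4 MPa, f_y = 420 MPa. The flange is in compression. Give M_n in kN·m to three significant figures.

Tension: T = A_s f_y = 1310 × 420 = 550200 N.
Try a within the flange: a = T/(0.85 f'_c b_f) = 550200/(0.85 × 30.4 × 900) = 23.66 mm.
Since a = 23.66 ≤ h_f = 80 mm, the stress block lies entirely in the flange; analyse as a rectangular beam of width b_f.
M_n = T(d − a/2) = 550200 × (590 − 11.83) = 318.11 × 10⁶ N·mm.
M_n = 318.11 kN·m.

M_n ≈ 318 kN·m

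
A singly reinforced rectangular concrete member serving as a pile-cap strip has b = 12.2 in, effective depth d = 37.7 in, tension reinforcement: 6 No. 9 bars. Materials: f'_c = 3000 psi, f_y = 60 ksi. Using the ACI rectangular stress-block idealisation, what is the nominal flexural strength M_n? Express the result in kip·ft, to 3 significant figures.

A_s = 6 × 1 = 6 in².
T = A_s f_y = 6 × 60 = 360 kips.
a = T/(0.85 f'_c b) = 360/(0.85 × 3 × 12.2) = 11.572 in.
M_n = T(d − a/2) = 360 × (37.7 − 5.786) = 11489.0 kip·in = 11489.0/12 = 957.42 kip·ft.

M_n ≈ 957 kip·ft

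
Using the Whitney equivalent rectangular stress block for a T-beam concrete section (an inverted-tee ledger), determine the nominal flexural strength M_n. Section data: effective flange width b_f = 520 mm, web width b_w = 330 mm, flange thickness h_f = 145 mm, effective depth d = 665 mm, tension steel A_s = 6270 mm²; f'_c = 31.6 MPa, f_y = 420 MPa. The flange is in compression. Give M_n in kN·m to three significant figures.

Tension: T = A_s f_y = 6270 × 420 = 2633400 N.
Try a within the flange: a = T/(0.85 f'_c b_f) = 2633400/(0.85 × 31.6 × 520) = 188.54 mm.
a = 188.54 > h_f = 145 mm: the block extends into the web. Split into flange-overhang and web parts.
C_f = 0.85 f'_c (b_f − b_w) h_f = 0.85 × 31.6 × (520 − 330) × 145 = 739993 N.
Remaining web compression depth: a_w = (T − C_f)/(0.85 f'_c b_w) = (2633400 − 739993)/(0.85 × 31.6 × 330) = 213.61 mm.
M_n = C_f(d − h_f/2) + (T − C_f)(d − a_w/2) = 739993 × (665 − 72.5) + 1893407 × (665 − 106.805) = 438.45 + 1056.89 = 1495.34 × 10⁶ N·mm.
M_n = 1495.34 kN·m.

M_n ≈ 1500 kN·m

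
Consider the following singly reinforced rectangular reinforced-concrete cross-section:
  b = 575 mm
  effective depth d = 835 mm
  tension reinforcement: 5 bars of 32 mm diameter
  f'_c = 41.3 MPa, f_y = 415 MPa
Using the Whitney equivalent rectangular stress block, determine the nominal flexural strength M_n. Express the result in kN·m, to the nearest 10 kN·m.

A_s = 5 × 804 = 4020 mm².
T = A_s f_y = 4020 × 415 = 1668300 N = 1668.3 kN.
From C = T: a = T/(0.85 f'_c b) = 1668300/(0.85 × 41.3 × 575) = 82.65 mm.
M_n = T(d − a/2) = 1668.3 kN × (835 − 41.325) mm = 1324.09 kN·m.

M_n ≈ 1320 kN·m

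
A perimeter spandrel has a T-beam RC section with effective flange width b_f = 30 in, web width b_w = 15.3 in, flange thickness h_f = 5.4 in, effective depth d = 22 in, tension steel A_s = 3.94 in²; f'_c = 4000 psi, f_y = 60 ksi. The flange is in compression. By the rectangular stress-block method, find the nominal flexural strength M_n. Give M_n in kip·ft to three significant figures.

Tension: T = A_s f_y = 3.94 × 60 = 236.4 kips.
Try a within the flange: a = T/(0.85 f'_c b_f) = 236.4/(0.85 × 4 × 30) = 2.318 in.
Since a = 2.318 ≤ h_f = 5.4 in, the stress block lies entirely in the flange; analyse as a rectangular beam of width b_f.
M_n = T(d − a/2) = 236.4 × (22 − 1.159) = 4926.8 kip·in.
M_n = 4926.8/12 = 410.57 kip·ft.

M_n ≈ 411 kip·ft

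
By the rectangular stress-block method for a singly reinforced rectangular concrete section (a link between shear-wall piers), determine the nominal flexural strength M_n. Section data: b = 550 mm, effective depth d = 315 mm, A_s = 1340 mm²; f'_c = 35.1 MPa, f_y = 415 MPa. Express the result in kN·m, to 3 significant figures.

T = A_s f_y = 1340 × 415 = 556100 N = 556.1 kN.
From C = T: a = T/(0.85 f'_c b) = 556100/(0.85 × 35.1 × 550) = 33.89 mm.
M_n = T(d − a/2) = 556.1 kN × (315 − 16.945) mm = 165.75 kN·m.

M_n ≈ 166 kN·m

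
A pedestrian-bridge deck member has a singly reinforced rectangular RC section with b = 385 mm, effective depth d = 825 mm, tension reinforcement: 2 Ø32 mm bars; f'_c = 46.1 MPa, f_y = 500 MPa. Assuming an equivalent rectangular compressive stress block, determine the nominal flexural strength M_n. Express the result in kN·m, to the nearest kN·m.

A_s = 2 × 804 = 1608 mm².
T = A_s f_y = 1608 × 500 = 804000 N = 804 kN.
From C = T: a = T/(0.85 f'_c b) = 804000/(0.85 × 46.1 × 385) = 53.29 mm.
M_n = T(d − a/2) = 804 kN × (825 − 26.645) mm = 641.88 kN·m.

M_n ≈ 642 kN·m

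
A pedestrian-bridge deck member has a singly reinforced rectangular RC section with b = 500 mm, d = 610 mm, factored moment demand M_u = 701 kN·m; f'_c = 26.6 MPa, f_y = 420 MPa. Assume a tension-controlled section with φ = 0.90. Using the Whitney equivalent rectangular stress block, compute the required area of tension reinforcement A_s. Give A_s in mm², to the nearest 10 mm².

A_s ≈ 3390 mm²

M_n = M_u/φ = 701/0.90 = 778.889 kN·m.
With M_n = 0.85 f'_c a b (d − a/2), solve the quadratic for a:
a = d − √(d² − 2M_n/(0.85 f'_c b)) = 610 − √(610² − 2 × 778.889×10⁶/(0.85 × 26.6 × 500)) = 125.95 mm.
A_s = 0.85 f'_c a b / f_y = 0.85 × 26.6 × 125.95 × 500 / 420 = 3390.2 mm².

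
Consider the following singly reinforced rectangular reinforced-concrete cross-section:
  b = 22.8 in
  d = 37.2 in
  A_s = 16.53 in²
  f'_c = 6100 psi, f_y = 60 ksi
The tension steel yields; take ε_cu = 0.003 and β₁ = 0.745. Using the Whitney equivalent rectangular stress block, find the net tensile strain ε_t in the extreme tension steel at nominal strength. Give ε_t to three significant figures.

ε_t ≈ 0.00691

a = A_s f_y/(0.85 f'_c b) = 8.390 in.
β₁ = 0.745, so c = a/β₁ = 8.390/0.745 = 11.262 in.
From the linear strain diagram with ε_cu = 0.003: ε_t = 0.003 (d − c)/c = 0.003 × (37.2 − 11.262)/11.262 = 0.00691.
Since ε_t ≥ 0.005, the section is tension-controlled.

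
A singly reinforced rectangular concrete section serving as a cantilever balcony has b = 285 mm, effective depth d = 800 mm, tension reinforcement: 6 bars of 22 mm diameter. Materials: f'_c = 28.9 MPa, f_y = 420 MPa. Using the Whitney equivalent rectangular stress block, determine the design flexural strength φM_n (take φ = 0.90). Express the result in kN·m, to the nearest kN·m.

φM_n ≈ 631 kN·m

A_s = 6 × 380 = 2280 mm².
T = A_s f_y = 2280 × 420 = 957600 N = 957.6 kN.
From C = T: a = T/(0.85 f'_c b) = 957600/(0.85 × 28.9 × 285) = 136.78 mm.
M_n = T(d − a/2) = 957.6 kN × (800 − 68.39) mm = 700.59 kN·m.
φM_n = 0.90 × 700.59 = 630.53 kN·m.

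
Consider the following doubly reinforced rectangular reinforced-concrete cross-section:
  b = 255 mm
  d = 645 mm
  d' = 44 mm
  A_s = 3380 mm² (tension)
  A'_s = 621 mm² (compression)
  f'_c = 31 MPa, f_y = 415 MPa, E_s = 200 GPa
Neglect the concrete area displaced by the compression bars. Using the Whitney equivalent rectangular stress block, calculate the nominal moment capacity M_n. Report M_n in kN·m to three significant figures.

M_n ≈ 796 kN·m

Assume both tension and compression steel yield.
Net tension couple steel: A_s − A'_s = 2759 mm².
a = (A_s − A'_s) f_y / (0.85 f'_c b) = 1144985/(0.85 × 31 × 255) = 170.40 mm.
c = a/β₁ = 170.40/0.829 = 205.55 mm; ε'_s = 0.003(c − d')/c = 0.0024 ≥ f_y/E_s = 0.0021, so compression steel does yield.
M_n = (A_s − A'_s) f_y (d − a/2) + A'_s f_y (d − d') = [1144985 × (645 − 85.2) + 257715 × (645 − 44)] × 10⁻⁶ = 640.96 + 154.89 = 795.85 kN·m.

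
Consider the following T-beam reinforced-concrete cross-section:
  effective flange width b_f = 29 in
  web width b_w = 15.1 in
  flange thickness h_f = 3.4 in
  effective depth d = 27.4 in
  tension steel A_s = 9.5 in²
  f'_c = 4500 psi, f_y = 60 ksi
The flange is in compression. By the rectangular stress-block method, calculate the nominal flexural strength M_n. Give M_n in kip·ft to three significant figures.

M_n ≈ 1170 kip·ft

Tension: T = A_s f_y = 9.5 × 60 = 570 kips.
Try a within the flange: a = T/(0.85 f'_c b_f) = 570/(0.85 × 4.5 × 29) = 5.139 in.
a = 5.139 > h_f = 3.4 in: the block extends into the web. Split into flange-overhang and web parts.
C_f = 0.85 f'_c (b_f − b_w) h_f = 0.85 × 4.5 × (29 − 15.1) × 3.4 = 180.8 kips.
Remaining web compression depth: a_w = (T − C_f)/(0.85 f'_c b_w) = (570 − 180.8)/(0.85 × 4.5 × 15.1) = 6.739 in.
M_n = C_f(d − h_f/2) + (T − C_f)(d − a_w/2) = 180.8 × (27.4 − 1.7) + 389.2 × (27.4 − 3.3695) = 4646.6 + 9352.7 = 13999.3 kip·in.
M_n = 13999.3/12 = 1166.61 kip·ft.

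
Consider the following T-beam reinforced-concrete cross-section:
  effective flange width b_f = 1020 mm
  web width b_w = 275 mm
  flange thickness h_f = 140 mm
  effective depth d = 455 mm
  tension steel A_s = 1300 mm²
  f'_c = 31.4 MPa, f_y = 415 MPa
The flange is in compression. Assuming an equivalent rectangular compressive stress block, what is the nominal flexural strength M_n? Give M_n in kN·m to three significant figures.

M_n ≈ 240 kN·m

Tension: T = A_s f_y = 1300 × 415 = 539500 N.
Try a within the flange: a = T/(0.85 f'_c b_f) = 539500/(0.85 × 31.4 × 1020) = 19.82 mm.
Since a = 19.82 ≤ h_f = 140 mm, the stress block lies entirely in the flange; analyse as a rectangular beam of width b_f.
M_n = T(d − a/2) = 539500 × (455 − 9.91) = 240.13 × 10⁶ N·mm.
M_n = 240.13 kN·m.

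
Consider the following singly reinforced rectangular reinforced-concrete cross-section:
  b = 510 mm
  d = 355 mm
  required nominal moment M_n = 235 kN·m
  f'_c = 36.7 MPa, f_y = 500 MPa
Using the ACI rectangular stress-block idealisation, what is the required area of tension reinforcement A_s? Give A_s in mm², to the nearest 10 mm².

With M_n = 0.85 f'_c a b (d − a/2), solve the quadratic for a:
a = d − √(d² − 2M_n/(0.85 f'_c b)) = 355 − √(355² − 2 × 235×10⁶/(0.85 × 36.7 × 510)) = 44.38 mm.
A_s = 0.85 f'_c a b / f_y = 0.85 × 36.7 × 44.38 × 510 / 500 = 1412.1 mm².

A_s ≈ 1410 mm²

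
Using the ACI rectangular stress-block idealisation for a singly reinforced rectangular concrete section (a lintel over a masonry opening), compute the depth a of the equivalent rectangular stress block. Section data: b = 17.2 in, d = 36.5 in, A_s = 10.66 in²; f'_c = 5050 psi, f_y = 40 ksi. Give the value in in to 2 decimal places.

a ≈ 5.78 in

T = A_s f_y = 10.66 × 40 = 426.4 kips.
a = T/(0.85 f'_c b) = 426.4/(0.85 × 5.05 × 17.2) = 5.78 in.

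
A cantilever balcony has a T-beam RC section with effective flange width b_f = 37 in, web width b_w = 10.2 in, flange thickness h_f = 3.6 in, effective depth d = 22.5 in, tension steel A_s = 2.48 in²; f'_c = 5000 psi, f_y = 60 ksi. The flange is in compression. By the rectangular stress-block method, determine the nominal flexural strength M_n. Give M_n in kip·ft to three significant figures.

M_n ≈ 273 kip·ft

Tension: T = A_s f_y = 2.48 × 60 = 148.8 kips.
Try a within the flange: a = T/(0.85 f'_c b_f) = 148.8/(0.85 × 5 × 37) = 0.946 in.
Since a = 0.946 ≤ h_f = 3.6 in, the stress block lies entirely in the flange; analyse as a rectangular beam of width b_f.
M_n = T(d − a/2) = 148.8 × (22.5 − 0.473) = 3277.6 kip·in.
M_n = 3277.6/12 = 273.13 kip·ft.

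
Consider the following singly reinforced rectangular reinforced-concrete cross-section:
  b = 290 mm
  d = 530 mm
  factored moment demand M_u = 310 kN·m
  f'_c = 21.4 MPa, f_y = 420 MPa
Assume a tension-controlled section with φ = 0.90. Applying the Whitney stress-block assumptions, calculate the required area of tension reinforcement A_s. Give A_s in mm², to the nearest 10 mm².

A_s ≈ 1790 mm²

M_n = M_u/φ = 310/0.90 = 344.444 kN·m.
With M_n = 0.85 f'_c a b (d − a/2), solve the quadratic for a:
a = d − √(d² − 2M_n/(0.85 f'_c b)) = 530 − √(530² − 2 × 344.444×10⁶/(0.85 × 21.4 × 290)) = 142.30 mm.
A_s = 0.85 f'_c a b / f_y = 0.85 × 21.4 × 142.30 × 290 / 420 = 1787.3 mm².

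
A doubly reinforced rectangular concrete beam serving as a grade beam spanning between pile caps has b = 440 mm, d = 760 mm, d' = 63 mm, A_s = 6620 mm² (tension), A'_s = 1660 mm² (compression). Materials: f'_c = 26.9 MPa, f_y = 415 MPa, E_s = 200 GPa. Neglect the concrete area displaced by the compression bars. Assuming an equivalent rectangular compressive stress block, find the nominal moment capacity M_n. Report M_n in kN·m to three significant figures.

M_n ≈ 1830 kN·m

Assume both tension and compression steel yield.
Net tension couple steel: A_s − A'_s = 4960 mm².
a = (A_s − A'_s) f_y / (0.85 f'_c b) = 2058400/(0.85 × 26.9 × 440) = 204.60 mm.
c = a/β₁ = 204.60/0.85 = 240.71 mm; ε'_s = 0.003(c − d')/c = 0.0022 ≥ f_y/E_s = 0.0021, so compression steel does yield.
M_n = (A_s − A'_s) f_y (d − a/2) + A'_s f_y (d − d') = [2058400 × (760 − 102.3) + 688900 × (760 − 63)] × 10⁻⁶ = 1353.81 + 480.16 = 1833.97 kN·m.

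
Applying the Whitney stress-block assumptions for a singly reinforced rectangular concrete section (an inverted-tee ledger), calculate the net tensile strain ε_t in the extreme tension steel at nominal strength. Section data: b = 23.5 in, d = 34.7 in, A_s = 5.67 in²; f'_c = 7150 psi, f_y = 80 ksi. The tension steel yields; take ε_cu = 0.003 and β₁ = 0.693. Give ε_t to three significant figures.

a = A_s f_y/(0.85 f'_c b) = 3.176 in.
β₁ = 0.693, so c = a/β₁ = 3.176/0.693 = 4.583 in.
From the linear strain diagram with ε_cu = 0.003: ε_t = 0.003 (d − c)/c = 0.003 × (34.7 − 4.583)/4.583 = 0.0197.
Since ε_t ≥ 0.005, the section is tension-controlled.

ε_t ≈ 0.0197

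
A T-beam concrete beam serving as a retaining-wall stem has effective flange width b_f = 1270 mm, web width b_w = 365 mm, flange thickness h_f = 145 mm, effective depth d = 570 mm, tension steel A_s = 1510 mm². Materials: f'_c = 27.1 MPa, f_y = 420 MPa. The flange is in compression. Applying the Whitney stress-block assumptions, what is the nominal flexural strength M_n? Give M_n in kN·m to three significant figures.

M_n ≈ 355 kN·m

Tension: T = A_s f_y = 1510 × 420 = 634200 N.
Try a within the flange: a = T/(0.85 f'_c b_f) = 634200/(0.85 × 27.1 × 1270) = 21.68 mm.
Since a = 21.68 ≤ h_f = 145 mm, the stress block lies entirely in the flange; analyse as a rectangular beam of width b_f.
M_n = T(d − a/2) = 634200 × (570 − 10.84) = 354.62 × 10⁶ N·mm.
M_n = 354.62 kN·m.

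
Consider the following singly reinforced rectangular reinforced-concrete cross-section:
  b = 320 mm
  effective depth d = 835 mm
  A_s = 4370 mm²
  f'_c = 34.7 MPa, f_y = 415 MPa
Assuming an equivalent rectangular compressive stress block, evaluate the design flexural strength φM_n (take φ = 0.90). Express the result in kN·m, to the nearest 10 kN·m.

φM_n ≈ 1210 kN·m

T = A_s f_y = 4370 × 415 = 1813550 N = 1813.55 kN.
From C = T: a = T/(0.85 f'_c b) = 1813550/(0.85 × 34.7 × 320) = 192.15 mm.
M_n = T(d − a/2) = 1813.55 kN × (835 − 96.075) mm = 1340.08 kN·m.
φM_n = 0.90 × 1340.08 = 1206.07 kN·m.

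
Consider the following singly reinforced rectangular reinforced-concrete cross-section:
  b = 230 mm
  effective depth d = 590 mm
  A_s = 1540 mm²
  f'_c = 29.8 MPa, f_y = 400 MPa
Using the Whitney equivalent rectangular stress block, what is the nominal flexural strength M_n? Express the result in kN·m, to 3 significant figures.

M_n ≈ 331 kN·m

T = A_s f_y = 1540 × 400 = 616000 N = 616 kN.
From C = T: a = T/(0.85 f'_c b) = 616000/(0.85 × 29.8 × 230) = 105.73 mm.
M_n = T(d − a/2) = 616 kN × (590 − 52.865) mm = 330.88 kN·m.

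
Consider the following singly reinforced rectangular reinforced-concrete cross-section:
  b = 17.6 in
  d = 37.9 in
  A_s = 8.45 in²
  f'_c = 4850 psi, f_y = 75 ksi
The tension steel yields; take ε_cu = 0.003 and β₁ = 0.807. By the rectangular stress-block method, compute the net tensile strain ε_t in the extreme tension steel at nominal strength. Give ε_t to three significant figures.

ε_t ≈ 0.00750

a = A_s f_y/(0.85 f'_c b) = 8.735 in.
β₁ = 0.807, so c = a/β₁ = 8.735/0.807 = 10.824 in.
From the linear strain diagram with ε_cu = 0.003: ε_t = 0.003 (d − c)/c = 0.003 × (37.9 − 10.824)/10.824 = 0.00750.
Since ε_t ≥ 0.005, the section is tension-controlled.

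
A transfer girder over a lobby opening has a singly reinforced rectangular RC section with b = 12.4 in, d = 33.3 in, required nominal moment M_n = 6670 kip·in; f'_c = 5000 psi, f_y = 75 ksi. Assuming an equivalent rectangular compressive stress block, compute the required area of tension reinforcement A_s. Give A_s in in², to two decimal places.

From M_n = 0.85 f'_c a b (d − a/2):
a = d − √(d² − 2M_n/(0.85 f'_c b)) = 33.3 − √(33.3² − 2 × 6670/(0.85 × 5 × 12.4)) = 4.047 in.
A_s = 0.85 f'_c a b / f_y = 0.85 × 5 × 4.047 × 12.4 / 75 = 2.844 in².

A_s ≈ 2.84 in²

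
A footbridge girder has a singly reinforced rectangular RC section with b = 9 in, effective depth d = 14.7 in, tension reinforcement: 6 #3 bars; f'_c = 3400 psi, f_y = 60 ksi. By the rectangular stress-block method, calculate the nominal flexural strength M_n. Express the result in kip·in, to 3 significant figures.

A_s = 6 × 0.11 = 0.66 in².
T = A_s f_y = 0.66 × 60 = 39.6 kips.
a = T/(0.85 f'_c b) = 39.6/(0.85 × 3.4 × 9) = 1.522 in.
M_n = T(d − a/2) = 39.6 × (14.7 − 0.761) = 552.0 kip·in.

M_n ≈ 552 kip·in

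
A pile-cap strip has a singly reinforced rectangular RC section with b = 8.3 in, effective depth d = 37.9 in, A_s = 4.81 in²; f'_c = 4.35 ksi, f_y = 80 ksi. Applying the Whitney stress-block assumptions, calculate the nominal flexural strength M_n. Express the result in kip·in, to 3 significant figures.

M_n ≈ 12200 kip·in

T = A_s f_y = 4.81 × 80 = 384.8 kips.
a = T/(0.85 f'_c b) = 384.8/(0.85 × 4.35 × 8.3) = 12.539 in.
M_n = T(d − a/2) = 384.8 × (37.9 − 6.2695) = 12171.4 kip·in.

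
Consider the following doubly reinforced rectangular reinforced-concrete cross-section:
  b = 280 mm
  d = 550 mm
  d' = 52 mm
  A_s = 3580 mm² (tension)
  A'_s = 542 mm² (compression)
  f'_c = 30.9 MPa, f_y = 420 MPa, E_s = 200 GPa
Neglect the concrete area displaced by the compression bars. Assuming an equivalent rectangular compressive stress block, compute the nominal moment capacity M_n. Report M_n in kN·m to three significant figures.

M_n ≈ 704 kN·m

Assume both tension and compression steel yield.
Net tension couple steel: A_s − A'_s = 3038 mm².
a = (A_s − A'_s) f_y / (0.85 f'_c b) = 1275960/(0.85 × 30.9 × 280) = 173.50 mm.
c = a/β₁ = 173.50/0.829 = 209.29 mm; ε'_s = 0.003(c − d')/c = 0.0023 ≥ f_y/E_s = 0.0021, so compression steel does yield.
M_n = (A_s − A'_s) f_y (d − a/2) + A'_s f_y (d − d') = [1275960 × (550 − 86.75) + 227640 × (550 − 52)] × 10⁻⁶ = 591.09 + 113.36 = 704.45 kN·m.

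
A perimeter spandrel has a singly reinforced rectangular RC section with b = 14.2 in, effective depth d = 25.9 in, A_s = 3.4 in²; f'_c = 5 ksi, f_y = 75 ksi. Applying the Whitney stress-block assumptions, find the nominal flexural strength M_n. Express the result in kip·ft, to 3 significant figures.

T = A_s f_y = 3.4 × 75 = 255 kips.
a = T/(0.85 f'_c b) = 255/(0.85 × 5 × 14.2) = 4.225 in.
M_n = T(d − a/2) = 255 × (25.9 − 2.1125) = 6065.8 kip·in = 6065.8/12 = 505.48 kip·ft.

M_n ≈ 505 kip·ft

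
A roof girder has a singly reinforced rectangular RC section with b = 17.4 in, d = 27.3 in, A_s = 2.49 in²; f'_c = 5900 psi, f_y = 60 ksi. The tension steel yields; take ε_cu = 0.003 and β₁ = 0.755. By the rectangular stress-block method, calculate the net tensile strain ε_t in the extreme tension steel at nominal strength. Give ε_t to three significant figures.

ε_t ≈ 0.0331

a = A_s f_y/(0.85 f'_c b) = 1.712 in.
β₁ = 0.755, so c = a/β₁ = 1.712/0.755 = 2.268 in.
From the linear strain diagram with ε_cu = 0.003: ε_t = 0.003 (d − c)/c = 0.003 × (27.3 − 2.268)/2.268 = 0.0331.
Since ε_t ≥ 0.005, the section is tension-controlled.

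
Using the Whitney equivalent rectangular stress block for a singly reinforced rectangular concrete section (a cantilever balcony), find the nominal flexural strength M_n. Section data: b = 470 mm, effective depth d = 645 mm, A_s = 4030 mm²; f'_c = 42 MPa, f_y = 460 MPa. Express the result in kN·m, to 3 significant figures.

M_n ≈ 1090 kN·m

T = A_s f_y = 4030 × 460 = 1853800 N = 1853.8 kN.
From C = T: a = T/(0.85 f'_c b) = 1853800/(0.85 × 42 × 470) = 110.48 mm.
M_n = T(d − a/2) = 1853.8 kN × (645 − 55.24) mm = 1093.30 kN·m.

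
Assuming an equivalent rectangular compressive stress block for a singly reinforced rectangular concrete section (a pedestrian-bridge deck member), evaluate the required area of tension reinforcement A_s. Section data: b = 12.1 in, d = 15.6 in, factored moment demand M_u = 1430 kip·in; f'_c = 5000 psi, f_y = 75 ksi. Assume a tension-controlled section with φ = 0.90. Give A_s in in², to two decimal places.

M_n = M_u/φ = 1430/0.90 = 1588.89 kip·in.
From M_n = 0.85 f'_c a b (d − a/2):
a = d − √(d² − 2M_n/(0.85 f'_c b)) = 15.6 − √(15.6² − 2 × 1588.89/(0.85 × 5 × 12.1)) = 2.125 in.
A_s = 0.85 f'_c a b / f_y = 0.85 × 5 × 2.125 × 12.1 / 75 = 1.457 in².

A_s ≈ 1.46 in²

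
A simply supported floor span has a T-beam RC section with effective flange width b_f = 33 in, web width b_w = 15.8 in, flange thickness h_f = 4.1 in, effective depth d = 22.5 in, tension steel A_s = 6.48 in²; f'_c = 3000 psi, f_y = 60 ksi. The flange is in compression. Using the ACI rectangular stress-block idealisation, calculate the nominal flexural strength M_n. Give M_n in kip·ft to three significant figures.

M_n ≈ 653 kip·ft

Tension: T = A_s f_y = 6.48 × 60 = 388.8 kips.
Try a within the flange: a = T/(0.85 f'_c b_f) = 388.8/(0.85 × 3 × 33) = 4.620 in.
a = 4.620 > h_f = 4.1 in: the block extends into the web. Split into flange-overhang and web parts.
C_f = 0.85 f'_c (b_f − b_w) h_f = 0.85 × 3 × (33 − 15.8) × 4.1 = 179.8 kips.
Remaining web compression depth: a_w = (T − C_f)/(0.85 f'_c b_w) = (388.8 − 179.8)/(0.85 × 3 × 15.8) = 5.187 in.
M_n = C_f(d − h_f/2) + (T − C_f)(d − a_w/2) = 179.8 × (22.5 − 2.05) + 209 × (22.5 − 2.5935) = 3676.9 + 4160.5 = 7837.4 kip·in.
M_n = 7837.4/12 = 653.12 kip·ft.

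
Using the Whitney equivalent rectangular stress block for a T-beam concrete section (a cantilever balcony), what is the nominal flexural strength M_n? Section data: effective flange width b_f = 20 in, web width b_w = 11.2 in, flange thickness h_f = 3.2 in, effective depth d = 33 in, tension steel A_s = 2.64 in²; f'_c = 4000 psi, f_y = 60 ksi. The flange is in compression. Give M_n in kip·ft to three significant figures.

Tension: T = A_s f_y = 2.64 × 60 = 158.4 kips.
Try a within the flange: a = T/(0.85 f'_c b_f) = 158.4/(0.85 × 4 × 20) = 2.329 in.
Since a = 2.329 ≤ h_f = 3.2 in, the stress block lies entirely in the flange; analyse as a rectangular beam of width b_f.
M_n = T(d − a/2) = 158.4 × (33 − 1.1645) = 5042.7 kip·in.
M_n = 5042.7/12 = 420.23 kip·ft.

M_n ≈ 420 kip·ft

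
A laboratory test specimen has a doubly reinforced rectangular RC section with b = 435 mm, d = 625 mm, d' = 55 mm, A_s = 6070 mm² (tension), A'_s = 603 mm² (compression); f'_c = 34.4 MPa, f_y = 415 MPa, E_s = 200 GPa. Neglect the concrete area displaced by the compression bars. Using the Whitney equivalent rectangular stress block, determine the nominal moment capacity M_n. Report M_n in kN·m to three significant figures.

Assume both tension and compression steel yield.
Net tension couple steel: A_s − A'_s = 5467 mm².
a = (A_s − A'_s) f_y / (0.85 f'_c b) = 2268805/(0.85 × 34.4 × 435) = 178.37 mm.
c = a/β₁ = 178.37/0.804 = 221.85 mm; ε'_s = 0.003(c − d')/c = 0.0023 ≥ f_y/E_s = 0.0021, so compression steel does yield.
M_n = (A_s − A'_s) f_y (d − a/2) + A'_s f_y (d − d') = [2268805 × (625 − 89.185) + 250245 × (625 − 55)] × 10⁻⁶ = 1215.66 + 142.64 = 1358.30 kN·m.

M_n ≈ 1360 kN·m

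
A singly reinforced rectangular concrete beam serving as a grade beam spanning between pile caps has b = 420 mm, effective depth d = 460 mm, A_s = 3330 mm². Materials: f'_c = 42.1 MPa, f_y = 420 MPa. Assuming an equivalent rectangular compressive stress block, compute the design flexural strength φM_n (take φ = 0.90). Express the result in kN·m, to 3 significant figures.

T = A_s f_y = 3330 × 420 = 1398600 N = 1398.6 kN.
From C = T: a = T/(0.85 f'_c b) = 1398600/(0.85 × 42.1 × 420) = 93.06 mm.
M_n = T(d − a/2) = 1398.6 kN × (460 − 46.53) mm = 578.28 kN·m.
φM_n = 0.90 × 578.28 = 520.45 kN·m.

φM_n ≈ 520 kN·m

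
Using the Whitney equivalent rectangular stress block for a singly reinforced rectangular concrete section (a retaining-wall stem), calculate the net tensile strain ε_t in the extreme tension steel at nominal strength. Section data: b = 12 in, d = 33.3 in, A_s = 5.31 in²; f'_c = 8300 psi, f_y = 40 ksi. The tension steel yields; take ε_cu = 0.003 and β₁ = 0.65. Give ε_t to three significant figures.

a = A_s f_y/(0.85 f'_c b) = 2.509 in.
β₁ = 0.65, so c = a/β₁ = 2.509/0.65 = 3.860 in.
From the linear strain diagram with ε_cu = 0.003: ε_t = 0.003 (d − c)/c = 0.003 × (33.3 − 3.860)/3.860 = 0.0229.
Since ε_t ≥ 0.005, the section is tension-controlled.

ε_t ≈ 0.0229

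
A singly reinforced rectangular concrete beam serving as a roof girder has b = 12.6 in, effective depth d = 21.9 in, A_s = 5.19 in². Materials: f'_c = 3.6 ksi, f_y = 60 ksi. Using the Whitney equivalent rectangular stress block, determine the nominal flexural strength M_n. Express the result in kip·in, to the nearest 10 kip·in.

M_n ≈ 5560 kip·in

T = A_s f_y = 5.19 × 60 = 311.4 kips.
a = T/(0.85 f'_c b) = 311.4/(0.85 × 3.6 × 12.6) = 8.077 in.
M_n = T(d − a/2) = 311.4 × (21.9 − 4.0385) = 5562.1 kip·in.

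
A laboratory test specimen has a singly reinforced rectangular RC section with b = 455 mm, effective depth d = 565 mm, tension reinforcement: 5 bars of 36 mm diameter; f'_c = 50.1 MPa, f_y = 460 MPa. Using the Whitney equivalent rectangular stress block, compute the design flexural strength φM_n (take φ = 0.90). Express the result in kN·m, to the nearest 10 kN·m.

A_s = 5 × 1018 = 5090 mm².
T = A_s f_y = 5090 × 460 = 2341400 N = 2341.4 kN.
From C = T: a = T/(0.85 f'_c b) = 2341400/(0.85 × 50.1 × 455) = 120.84 mm.
M_n = T(d − a/2) = 2341.4 kN × (565 − 60.42) mm = 1181.42 kN·m.
φM_n = 0.90 × 1181.42 = 1063.28 kN·m.

φM_n ≈ 1060 kN·m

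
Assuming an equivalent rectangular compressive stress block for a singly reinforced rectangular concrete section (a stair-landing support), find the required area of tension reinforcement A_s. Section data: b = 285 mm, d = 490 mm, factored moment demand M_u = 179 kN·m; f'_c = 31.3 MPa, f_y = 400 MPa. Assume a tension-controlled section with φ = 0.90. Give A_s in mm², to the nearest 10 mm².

A_s ≈ 1080 mm²

M_n = M_u/φ = 179/0.90 = 198.889 kN·m.
With M_n = 0.85 f'_c a b (d − a/2), solve the quadratic for a:
a = d − √(d² − 2M_n/(0.85 f'_c b)) = 490 − √(490² − 2 × 198.889×10⁶/(0.85 × 31.3 × 285)) = 56.83 mm.
A_s = 0.85 f'_c a b / f_y = 0.85 × 31.3 × 56.83 × 285 / 400 = 1077.3 mm².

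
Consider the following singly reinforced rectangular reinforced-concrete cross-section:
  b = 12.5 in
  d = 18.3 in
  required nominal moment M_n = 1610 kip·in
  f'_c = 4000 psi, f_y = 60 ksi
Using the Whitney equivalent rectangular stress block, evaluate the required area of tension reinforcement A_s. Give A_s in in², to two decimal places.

From M_n = 0.85 f'_c a b (d − a/2):
a = d − √(d² − 2M_n/(0.85 f'_c b)) = 18.3 − √(18.3² − 2 × 1610/(0.85 × 4 × 12.5)) = 2.203 in.
A_s = 0.85 f'_c a b / f_y = 0.85 × 4 × 2.203 × 12.5 / 60 = 1.560 in².

A_s ≈ 1.56 in²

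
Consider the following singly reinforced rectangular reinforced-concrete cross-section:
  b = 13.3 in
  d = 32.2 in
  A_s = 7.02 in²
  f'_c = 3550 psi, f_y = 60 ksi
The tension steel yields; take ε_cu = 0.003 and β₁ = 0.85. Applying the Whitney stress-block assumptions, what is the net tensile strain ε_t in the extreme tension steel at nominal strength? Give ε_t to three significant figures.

a = A_s f_y/(0.85 f'_c b) = 10.495 in.
β₁ = 0.85, so c = a/β₁ = 10.495/0.85 = 12.347 in.
From the linear strain diagram with ε_cu = 0.003: ε_t = 0.003 (d − c)/c = 0.003 × (32.2 − 12.347)/12.347 = 0.00482.
ε_t is between 0.004 and 0.005 — transition zone.

ε_t ≈ 0.00482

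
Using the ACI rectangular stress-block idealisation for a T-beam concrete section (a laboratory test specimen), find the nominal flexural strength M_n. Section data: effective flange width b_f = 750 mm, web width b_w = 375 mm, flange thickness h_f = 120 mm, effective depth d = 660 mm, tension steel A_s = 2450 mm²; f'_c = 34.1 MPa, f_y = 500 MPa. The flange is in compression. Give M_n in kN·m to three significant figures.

Tension: T = A_s f_y = 2450 × 500 = 1225000 N.
Try a within the flange: a = T/(0.85 f'_c b_f) = 1225000/(0.85 × 34.1 × 750) = 56.35 mm.
Since a = 56.35 ≤ h_f = 120 mm, the stress block lies entirely in the flange; analyse as a rectangular beam of width b_f.
M_n = T(d − a/2) = 1225000 × (660 − 28.175) = 773.99 × 10⁶ N·mm.
M_n = 773.99 kN·m.

M_n ≈ 774 kN·m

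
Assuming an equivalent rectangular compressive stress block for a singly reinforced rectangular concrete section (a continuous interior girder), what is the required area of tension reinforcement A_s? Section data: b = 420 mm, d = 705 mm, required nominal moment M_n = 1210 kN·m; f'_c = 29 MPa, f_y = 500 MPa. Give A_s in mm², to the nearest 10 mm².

A_s ≈ 3970 mm²

With M_n = 0.85 f'_c a b (d − a/2), solve the quadratic for a:
a = d − √(d² − 2M_n/(0.85 f'_c b)) = 705 − √(705² − 2 × 1210×10⁶/(0.85 × 29 × 420)) = 191.90 mm.
A_s = 0.85 f'_c a b / f_y = 0.85 × 29 × 191.90 × 420 / 500 = 3973.5 mm².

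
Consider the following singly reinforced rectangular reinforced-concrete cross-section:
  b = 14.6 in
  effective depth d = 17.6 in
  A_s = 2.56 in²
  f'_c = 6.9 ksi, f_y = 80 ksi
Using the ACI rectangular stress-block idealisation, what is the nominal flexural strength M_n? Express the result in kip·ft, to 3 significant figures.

T = A_s f_y = 2.56 × 80 = 204.8 kips.
a = T/(0.85 f'_c b) = 204.8/(0.85 × 6.9 × 14.6) = 2.392 in.
M_n = T(d − a/2) = 204.8 × (17.6 − 1.196) = 3359.5 kip·in = 3359.5/12 = 279.96 kip·ft.

M_n ≈ 280 kip·ft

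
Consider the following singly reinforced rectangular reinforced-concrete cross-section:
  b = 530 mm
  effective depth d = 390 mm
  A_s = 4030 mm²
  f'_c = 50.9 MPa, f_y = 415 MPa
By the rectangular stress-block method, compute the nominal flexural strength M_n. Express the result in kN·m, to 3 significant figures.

T = A_s f_y = 4030 × 415 = 1672450 N = 1672.45 kN.
From C = T: a = T/(0.85 f'_c b) = 1672450/(0.85 × 50.9 × 530) = 72.94 mm.
M_n = T(d − a/2) = 1672.45 kN × (390 − 36.47) mm = 591.26 kN·m.

M_n ≈ 591 kN·m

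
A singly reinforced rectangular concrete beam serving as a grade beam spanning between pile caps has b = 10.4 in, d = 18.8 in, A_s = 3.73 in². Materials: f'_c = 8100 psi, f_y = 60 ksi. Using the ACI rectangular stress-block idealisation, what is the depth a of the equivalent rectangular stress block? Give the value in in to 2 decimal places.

a ≈ 3.13 in

T = A_s f_y = 3.73 × 60 = 223.8 kips.
a = T/(0.85 f'_c b) = 223.8/(0.85 × 8.1 × 10.4) = 3.13 in.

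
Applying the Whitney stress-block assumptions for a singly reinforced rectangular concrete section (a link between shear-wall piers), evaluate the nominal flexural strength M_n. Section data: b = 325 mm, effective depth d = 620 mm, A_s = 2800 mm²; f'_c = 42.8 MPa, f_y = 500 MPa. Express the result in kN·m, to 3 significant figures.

T = A_s f_y = 2800 × 500 = 1400000 N = 1400 kN.
From C = T: a = T/(0.85 f'_c b) = 1400000/(0.85 × 42.8 × 325) = 118.41 mm.
M_n = T(d − a/2) = 1400 kN × (620 − 59.205) mm = 785.11 kN·m.

M_n ≈ 785 kN·m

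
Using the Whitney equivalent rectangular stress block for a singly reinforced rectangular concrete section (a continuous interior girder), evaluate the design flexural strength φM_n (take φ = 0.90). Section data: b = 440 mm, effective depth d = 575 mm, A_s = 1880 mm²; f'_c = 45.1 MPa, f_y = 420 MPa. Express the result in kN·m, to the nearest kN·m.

φM_n ≈ 392 kN·m

T = A_s f_y = 1880 × 420 = 789600 N = 789.6 kN.
From C = T: a = T/(0.85 f'_c b) = 789600/(0.85 × 45.1 × 440) = 46.81 mm.
M_n = T(d − a/2) = 789.6 kN × (575 − 23.405) mm = 435.54 kN·m.
φM_n = 0.90 × 435.54 = 391.99 kN·m.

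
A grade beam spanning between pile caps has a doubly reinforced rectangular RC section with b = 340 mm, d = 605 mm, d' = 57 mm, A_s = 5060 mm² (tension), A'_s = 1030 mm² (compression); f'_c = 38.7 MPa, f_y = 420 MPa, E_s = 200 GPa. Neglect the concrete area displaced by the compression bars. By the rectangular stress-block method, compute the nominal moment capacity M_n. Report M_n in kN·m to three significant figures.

M_n ≈ 1130 kN·m

Assume both tension and compression steel yield.
Net tension couple steel: A_s − A'_s = 4030 mm².
a = (A_s − A'_s) f_y / (0.85 f'_c b) = 1692600/(0.85 × 38.7 × 340) = 151.34 mm.
c = a/β₁ = 151.34/0.774 = 195.53 mm; ε'_s = 0.003(c − d')/c = 0.0021 ≥ f_y/E_s = 0.0021, so compression steel does yield.
M_n = (A_s − A'_s) f_y (d − a/2) + A'_s f_y (d − d') = [1692600 × (605 − 75.67) + 432600 × (605 − 57)] × 10⁻⁶ = 895.94 + 237.06 = 1133.00 kN·m.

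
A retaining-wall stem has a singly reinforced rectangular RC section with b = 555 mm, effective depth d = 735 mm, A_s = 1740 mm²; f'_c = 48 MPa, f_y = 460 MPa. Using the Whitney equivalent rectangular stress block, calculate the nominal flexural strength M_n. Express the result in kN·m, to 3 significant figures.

T = A_s f_y = 1740 × 460 = 800400 N = 800.4 kN.
From C = T: a = T/(0.85 f'_c b) = 800400/(0.85 × 48 × 555) = 35.35 mm.
M_n = T(d − a/2) = 800.4 kN × (735 − 17.675) mm = 574.15 kN·m.

M_n ≈ 574 kN·m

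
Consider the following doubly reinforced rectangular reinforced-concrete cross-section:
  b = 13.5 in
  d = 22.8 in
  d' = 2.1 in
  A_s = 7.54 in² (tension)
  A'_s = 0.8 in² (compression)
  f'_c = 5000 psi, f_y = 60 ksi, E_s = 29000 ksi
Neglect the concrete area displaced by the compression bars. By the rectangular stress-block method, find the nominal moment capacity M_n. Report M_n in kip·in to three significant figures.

M_n ≈ 8790 kip·in

Assume both steels yield.
a = (A_s − A'_s) f_y/(0.85 f'_c b) = (7.54 − 0.8) × 60/(0.85 × 5 × 13.5) = 7.048 in.
c = a/β₁ = 7.048/0.8 = 8.810 in; ε'_s = 0.003(c − d')/c = 0.0023 ≥ ε_y = 0.0021, so the compression steel yields.
M_n = (A_s − A'_s) f_y (d − a/2) + A'_s f_y (d − d') = 404.4 × (22.8 − 3.524) + 48 × (22.8 − 2.1) = 7795.2 + 993.6 = 8788.8 kip·in.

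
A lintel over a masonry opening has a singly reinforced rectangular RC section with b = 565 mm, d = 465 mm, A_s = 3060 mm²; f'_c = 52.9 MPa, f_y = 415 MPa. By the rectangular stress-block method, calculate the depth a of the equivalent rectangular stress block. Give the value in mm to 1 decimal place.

T = A_s f_y = 3060 × 415 = 1269900 N = 1269.9 kN.
Setting C = 0.85 f'_c a b equal to T: a = 1269900/(0.85 × 52.9 × 565) = 50.0 mm.

a ≈ 50.0 mm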